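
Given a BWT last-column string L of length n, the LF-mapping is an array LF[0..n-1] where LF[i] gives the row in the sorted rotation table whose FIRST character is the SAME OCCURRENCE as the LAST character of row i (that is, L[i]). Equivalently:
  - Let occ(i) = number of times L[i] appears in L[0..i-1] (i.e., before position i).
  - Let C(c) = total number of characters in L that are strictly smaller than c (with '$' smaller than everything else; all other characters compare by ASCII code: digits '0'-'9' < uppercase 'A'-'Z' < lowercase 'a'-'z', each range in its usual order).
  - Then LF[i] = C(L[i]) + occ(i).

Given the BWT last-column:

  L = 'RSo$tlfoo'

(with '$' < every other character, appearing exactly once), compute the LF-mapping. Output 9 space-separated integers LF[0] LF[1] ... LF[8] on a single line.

Char counts: '$':1, 'R':1, 'S':1, 'f':1, 'l':1, 'o':3, 't':1
C (first-col start): C('$')=0, C('R')=1, C('S')=2, C('f')=3, C('l')=4, C('o')=5, C('t')=8
L[0]='R': occ=0, LF[0]=C('R')+0=1+0=1
L[1]='S': occ=0, LF[1]=C('S')+0=2+0=2
L[2]='o': occ=0, LF[2]=C('o')+0=5+0=5
L[3]='$': occ=0, LF[3]=C('$')+0=0+0=0
L[4]='t': occ=0, LF[4]=C('t')+0=8+0=8
L[5]='l': occ=0, LF[5]=C('l')+0=4+0=4
L[6]='f': occ=0, LF[6]=C('f')+0=3+0=3
L[7]='o': occ=1, LF[7]=C('o')+1=5+1=6
L[8]='o': occ=2, LF[8]=C('o')+2=5+2=7

Answer: 1 2 5 0 8 4 3 6 7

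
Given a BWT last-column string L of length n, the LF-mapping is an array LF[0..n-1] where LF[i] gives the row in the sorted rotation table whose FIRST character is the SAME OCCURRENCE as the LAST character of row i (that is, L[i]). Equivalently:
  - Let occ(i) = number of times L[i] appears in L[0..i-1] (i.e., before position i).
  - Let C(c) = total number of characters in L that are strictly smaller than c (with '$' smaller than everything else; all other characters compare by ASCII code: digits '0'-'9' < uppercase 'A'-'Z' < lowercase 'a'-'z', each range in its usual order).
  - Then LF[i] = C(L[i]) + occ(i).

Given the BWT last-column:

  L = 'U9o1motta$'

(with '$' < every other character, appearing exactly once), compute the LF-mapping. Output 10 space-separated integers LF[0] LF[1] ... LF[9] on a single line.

Answer: 3 2 6 1 5 7 8 9 4 0

Derivation:
Char counts: '$':1, '1':1, '9':1, 'U':1, 'a':1, 'm':1, 'o':2, 't':2
C (first-col start): C('$')=0, C('1')=1, C('9')=2, C('U')=3, C('a')=4, C('m')=5, C('o')=6, C('t')=8
L[0]='U': occ=0, LF[0]=C('U')+0=3+0=3
L[1]='9': occ=0, LF[1]=C('9')+0=2+0=2
L[2]='o': occ=0, LF[2]=C('o')+0=6+0=6
L[3]='1': occ=0, LF[3]=C('1')+0=1+0=1
L[4]='m': occ=0, LF[4]=C('m')+0=5+0=5
L[5]='o': occ=1, LF[5]=C('o')+1=6+1=7
L[6]='t': occ=0, LF[6]=C('t')+0=8+0=8
L[7]='t': occ=1, LF[7]=C('t')+1=8+1=9
L[8]='a': occ=0, LF[8]=C('a')+0=4+0=4
L[9]='$': occ=0, LF[9]=C('$')+0=0+0=0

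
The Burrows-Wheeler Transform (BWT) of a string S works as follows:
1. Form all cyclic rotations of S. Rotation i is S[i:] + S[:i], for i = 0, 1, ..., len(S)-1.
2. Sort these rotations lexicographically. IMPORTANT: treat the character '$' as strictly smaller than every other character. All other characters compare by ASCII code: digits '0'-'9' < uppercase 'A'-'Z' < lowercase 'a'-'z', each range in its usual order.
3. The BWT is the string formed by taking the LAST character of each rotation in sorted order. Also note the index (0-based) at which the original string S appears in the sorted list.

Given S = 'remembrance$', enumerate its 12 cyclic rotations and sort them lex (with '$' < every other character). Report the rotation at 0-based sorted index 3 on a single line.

Answer: ce$remembran

Derivation:
All 12 rotations (rotation i = S[i:]+S[:i]):
  rot[0] = remembrance$
  rot[1] = emembrance$r
  rot[2] = membrance$re
  rot[3] = embrance$rem
  rot[4] = mbrance$reme
  rot[5] = brance$remem
  rot[6] = rance$rememb
  rot[7] = ance$remembr
  rot[8] = nce$remembra
  rot[9] = ce$remembran
  rot[10] = e$remembranc
  rot[11] = $remembrance
Sorted (with $ < everything):
  sorted[0] = $remembrance
  sorted[1] = ance$remembr
  sorted[2] = brance$remem
  sorted[3] = ce$remembran
  sorted[4] = e$remembranc
  sorted[5] = embrance$rem
  sorted[6] = emembrance$r
  sorted[7] = mbrance$reme
  sorted[8] = membrance$re
  sorted[9] = nce$remembra
  sorted[10] = rance$rememb
  sorted[11] = remembrance$
sorted[3] = ce$remembran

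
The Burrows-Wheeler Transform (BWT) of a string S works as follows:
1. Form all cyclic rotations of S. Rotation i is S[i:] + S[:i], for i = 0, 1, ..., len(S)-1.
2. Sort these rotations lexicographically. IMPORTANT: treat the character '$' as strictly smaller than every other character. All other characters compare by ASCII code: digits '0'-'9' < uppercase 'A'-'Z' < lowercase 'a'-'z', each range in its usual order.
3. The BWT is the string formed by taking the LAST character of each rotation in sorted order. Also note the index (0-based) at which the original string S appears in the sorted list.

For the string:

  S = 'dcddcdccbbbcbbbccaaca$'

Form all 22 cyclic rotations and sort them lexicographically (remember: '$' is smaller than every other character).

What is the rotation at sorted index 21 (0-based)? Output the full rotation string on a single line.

Answer: ddcdccbbbcbbbccaaca$dc

Derivation:
All 22 rotations (rotation i = S[i:]+S[:i]):
  rot[0] = dcddcdccbbbcbbbccaaca$
  rot[1] = cddcdccbbbcbbbccaaca$d
  rot[2] = ddcdccbbbcbbbccaaca$dc
  rot[3] = dcdccbbbcbbbccaaca$dcd
  rot[4] = cdccbbbcbbbccaaca$dcdd
  rot[5] = dccbbbcbbbccaaca$dcddc
  rot[6] = ccbbbcbbbccaaca$dcddcd
  rot[7] = cbbbcbbbccaaca$dcddcdc
  rot[8] = bbbcbbbccaaca$dcddcdcc
  rot[9] = bbcbbbccaaca$dcddcdccb
  rot[10] = bcbbbccaaca$dcddcdccbb
  rot[11] = cbbbccaaca$dcddcdccbbb
  rot[12] = bbbccaaca$dcddcdccbbbc
  rot[13] = bbccaaca$dcddcdccbbbcb
  rot[14] = bccaaca$dcddcdccbbbcbb
  rot[15] = ccaaca$dcddcdccbbbcbbb
  rot[16] = caaca$dcddcdccbbbcbbbc
  rot[17] = aaca$dcddcdccbbbcbbbcc
  rot[18] = aca$dcddcdccbbbcbbbcca
  rot[19] = ca$dcddcdccbbbcbbbccaa
  rot[20] = a$dcddcdccbbbcbbbccaac
  rot[21] = $dcddcdccbbbcbbbccaaca
Sorted (with $ < everything):
  sorted[0] = $dcddcdccbbbcbbbccaaca
  sorted[1] = a$dcddcdccbbbcbbbccaac
  sorted[2] = aaca$dcddcdccbbbcbbbcc
  sorted[3] = aca$dcddcdccbbbcbbbcca
  sorted[4] = bbbcbbbccaaca$dcddcdcc
  sorted[5] = bbbccaaca$dcddcdccbbbc
  sorted[6] = bbcbbbccaaca$dcddcdccb
  sorted[7] = bbccaaca$dcddcdccbbbcb
  sorted[8] = bcbbbccaaca$dcddcdccbb
  sorted[9] = bccaaca$dcddcdccbbbcbb
  sorted[10] = ca$dcddcdccbbbcbbbccaa
  sorted[11] = caaca$dcddcdccbbbcbbbc
  sorted[12] = cbbbcbbbccaaca$dcddcdc
  sorted[13] = cbbbccaaca$dcddcdccbbb
  sorted[14] = ccaaca$dcddcdccbbbcbbb
  sorted[15] = ccbbbcbbbccaaca$dcddcd
  sorted[16] = cdccbbbcbbbccaaca$dcdd
  sorted[17] = cddcdccbbbcbbbccaaca$d
  sorted[18] = dccbbbcbbbccaaca$dcddc
  sorted[19] = dcdccbbbcbbbccaaca$dcd
  sorted[20] = dcddcdccbbbcbbbccaaca$
  sorted[21] = ddcdccbbbcbbbccaaca$dc
sorted[21] = ddcdccbbbcbbbccaaca$dc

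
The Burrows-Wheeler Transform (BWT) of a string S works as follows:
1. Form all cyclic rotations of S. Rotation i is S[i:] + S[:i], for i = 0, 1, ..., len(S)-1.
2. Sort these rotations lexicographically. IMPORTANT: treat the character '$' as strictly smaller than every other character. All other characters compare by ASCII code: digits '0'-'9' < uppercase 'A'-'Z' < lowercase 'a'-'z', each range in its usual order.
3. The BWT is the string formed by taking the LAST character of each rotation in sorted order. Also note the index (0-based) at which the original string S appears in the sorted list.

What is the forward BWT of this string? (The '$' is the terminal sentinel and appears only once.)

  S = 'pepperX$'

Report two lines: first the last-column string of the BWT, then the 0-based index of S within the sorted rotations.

Answer: Xrpp$pee
4

Derivation:
All 8 rotations (rotation i = S[i:]+S[:i]):
  rot[0] = pepperX$
  rot[1] = epperX$p
  rot[2] = pperX$pe
  rot[3] = perX$pep
  rot[4] = erX$pepp
  rot[5] = rX$peppe
  rot[6] = X$pepper
  rot[7] = $pepperX
Sorted (with $ < everything):
  sorted[0] = $pepperX  (last char: 'X')
  sorted[1] = X$pepper  (last char: 'r')
  sorted[2] = epperX$p  (last char: 'p')
  sorted[3] = erX$pepp  (last char: 'p')
  sorted[4] = pepperX$  (last char: '$')
  sorted[5] = perX$pep  (last char: 'p')
  sorted[6] = pperX$pe  (last char: 'e')
  sorted[7] = rX$peppe  (last char: 'e')
Last column: Xrpp$pee
Original string S is at sorted index 4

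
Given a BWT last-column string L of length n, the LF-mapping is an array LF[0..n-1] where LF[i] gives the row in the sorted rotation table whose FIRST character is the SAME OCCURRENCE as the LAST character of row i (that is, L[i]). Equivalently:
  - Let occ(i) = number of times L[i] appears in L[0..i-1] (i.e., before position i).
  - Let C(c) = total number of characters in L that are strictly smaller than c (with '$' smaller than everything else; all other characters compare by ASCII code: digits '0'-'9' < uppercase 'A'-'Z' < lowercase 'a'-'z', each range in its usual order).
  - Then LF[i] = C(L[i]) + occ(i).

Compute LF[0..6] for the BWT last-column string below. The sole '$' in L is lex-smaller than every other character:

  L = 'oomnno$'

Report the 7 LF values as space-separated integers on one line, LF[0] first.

Char counts: '$':1, 'm':1, 'n':2, 'o':3
C (first-col start): C('$')=0, C('m')=1, C('n')=2, C('o')=4
L[0]='o': occ=0, LF[0]=C('o')+0=4+0=4
L[1]='o': occ=1, LF[1]=C('o')+1=4+1=5
L[2]='m': occ=0, LF[2]=C('m')+0=1+0=1
L[3]='n': occ=0, LF[3]=C('n')+0=2+0=2
L[4]='n': occ=1, LF[4]=C('n')+1=2+1=3
L[5]='o': occ=2, LF[5]=C('o')+2=4+2=6
L[6]='$': occ=0, LF[6]=C('$')+0=0+0=0

Answer: 4 5 1 2 3 6 0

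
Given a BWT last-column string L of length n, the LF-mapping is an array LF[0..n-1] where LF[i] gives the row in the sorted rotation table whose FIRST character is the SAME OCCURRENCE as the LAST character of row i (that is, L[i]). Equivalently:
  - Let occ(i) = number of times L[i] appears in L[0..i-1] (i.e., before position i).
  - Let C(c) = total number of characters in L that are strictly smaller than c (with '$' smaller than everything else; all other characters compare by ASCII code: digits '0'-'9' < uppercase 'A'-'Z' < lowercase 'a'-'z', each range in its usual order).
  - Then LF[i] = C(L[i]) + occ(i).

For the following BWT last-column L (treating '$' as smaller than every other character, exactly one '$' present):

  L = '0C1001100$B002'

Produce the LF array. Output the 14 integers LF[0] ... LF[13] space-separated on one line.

Answer: 1 13 8 2 3 9 10 4 5 0 12 6 7 11

Derivation:
Char counts: '$':1, '0':7, '1':3, '2':1, 'B':1, 'C':1
C (first-col start): C('$')=0, C('0')=1, C('1')=8, C('2')=11, C('B')=12, C('C')=13
L[0]='0': occ=0, LF[0]=C('0')+0=1+0=1
L[1]='C': occ=0, LF[1]=C('C')+0=13+0=13
L[2]='1': occ=0, LF[2]=C('1')+0=8+0=8
L[3]='0': occ=1, LF[3]=C('0')+1=1+1=2
L[4]='0': occ=2, LF[4]=C('0')+2=1+2=3
L[5]='1': occ=1, LF[5]=C('1')+1=8+1=9
L[6]='1': occ=2, LF[6]=C('1')+2=8+2=10
L[7]='0': occ=3, LF[7]=C('0')+3=1+3=4
L[8]='0': occ=4, LF[8]=C('0')+4=1+4=5
L[9]='$': occ=0, LF[9]=C('$')+0=0+0=0
L[10]='B': occ=0, LF[10]=C('B')+0=12+0=12
L[11]='0': occ=5, LF[11]=C('0')+5=1+5=6
L[12]='0': occ=6, LF[12]=C('0')+6=1+6=7
L[13]='2': occ=0, LF[13]=C('2')+0=11+0=11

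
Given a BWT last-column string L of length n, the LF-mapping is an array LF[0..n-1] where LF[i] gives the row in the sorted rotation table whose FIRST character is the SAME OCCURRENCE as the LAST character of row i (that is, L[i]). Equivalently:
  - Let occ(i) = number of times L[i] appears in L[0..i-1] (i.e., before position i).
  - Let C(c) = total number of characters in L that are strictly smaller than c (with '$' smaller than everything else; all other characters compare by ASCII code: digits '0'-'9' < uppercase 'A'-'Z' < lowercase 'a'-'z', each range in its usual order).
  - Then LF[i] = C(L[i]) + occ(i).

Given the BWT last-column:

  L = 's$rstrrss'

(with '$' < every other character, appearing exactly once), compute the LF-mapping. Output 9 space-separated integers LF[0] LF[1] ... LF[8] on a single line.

Char counts: '$':1, 'r':3, 's':4, 't':1
C (first-col start): C('$')=0, C('r')=1, C('s')=4, C('t')=8
L[0]='s': occ=0, LF[0]=C('s')+0=4+0=4
L[1]='$': occ=0, LF[1]=C('$')+0=0+0=0
L[2]='r': occ=0, LF[2]=C('r')+0=1+0=1
L[3]='s': occ=1, LF[3]=C('s')+1=4+1=5
L[4]='t': occ=0, LF[4]=C('t')+0=8+0=8
L[5]='r': occ=1, LF[5]=C('r')+1=1+1=2
L[6]='r': occ=2, LF[6]=C('r')+2=1+2=3
L[7]='s': occ=2, LF[7]=C('s')+2=4+2=6
L[8]='s': occ=3, LF[8]=C('s')+3=4+3=7

Answer: 4 0 1 5 8 2 3 6 7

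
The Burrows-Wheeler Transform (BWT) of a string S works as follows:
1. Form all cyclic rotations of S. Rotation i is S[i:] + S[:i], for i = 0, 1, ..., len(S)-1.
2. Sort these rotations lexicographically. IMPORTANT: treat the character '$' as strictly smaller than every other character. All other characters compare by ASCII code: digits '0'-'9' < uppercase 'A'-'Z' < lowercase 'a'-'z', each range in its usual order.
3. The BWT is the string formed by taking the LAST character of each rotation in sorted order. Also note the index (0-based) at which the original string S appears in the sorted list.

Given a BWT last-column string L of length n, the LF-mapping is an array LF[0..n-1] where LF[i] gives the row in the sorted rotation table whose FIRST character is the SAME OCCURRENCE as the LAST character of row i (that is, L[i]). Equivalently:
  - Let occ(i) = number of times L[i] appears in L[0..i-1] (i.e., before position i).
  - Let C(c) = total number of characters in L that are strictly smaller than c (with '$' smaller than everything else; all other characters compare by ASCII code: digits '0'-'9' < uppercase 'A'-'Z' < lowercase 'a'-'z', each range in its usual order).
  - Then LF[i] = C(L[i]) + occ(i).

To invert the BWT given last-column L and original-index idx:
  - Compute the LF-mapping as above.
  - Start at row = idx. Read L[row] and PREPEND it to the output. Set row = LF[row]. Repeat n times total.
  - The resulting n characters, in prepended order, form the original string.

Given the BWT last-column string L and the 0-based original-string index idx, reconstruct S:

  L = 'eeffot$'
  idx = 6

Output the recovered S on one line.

LF mapping: 1 2 3 4 5 6 0
Walk LF starting at row 6, prepending L[row]:
  step 1: row=6, L[6]='$', prepend. Next row=LF[6]=0
  step 2: row=0, L[0]='e', prepend. Next row=LF[0]=1
  step 3: row=1, L[1]='e', prepend. Next row=LF[1]=2
  step 4: row=2, L[2]='f', prepend. Next row=LF[2]=3
  step 5: row=3, L[3]='f', prepend. Next row=LF[3]=4
  step 6: row=4, L[4]='o', prepend. Next row=LF[4]=5
  step 7: row=5, L[5]='t', prepend. Next row=LF[5]=6
Reversed output: toffee$

Answer: toffee$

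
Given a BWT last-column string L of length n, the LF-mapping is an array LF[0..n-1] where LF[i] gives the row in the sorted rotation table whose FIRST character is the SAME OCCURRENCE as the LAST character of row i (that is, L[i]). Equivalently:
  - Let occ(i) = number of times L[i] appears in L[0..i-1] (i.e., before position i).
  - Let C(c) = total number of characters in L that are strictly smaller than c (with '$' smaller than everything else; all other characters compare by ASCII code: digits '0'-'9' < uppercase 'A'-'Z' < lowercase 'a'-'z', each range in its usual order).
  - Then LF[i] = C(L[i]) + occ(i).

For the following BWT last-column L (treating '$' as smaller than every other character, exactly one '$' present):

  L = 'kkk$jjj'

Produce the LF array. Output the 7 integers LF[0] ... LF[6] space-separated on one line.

Answer: 4 5 6 0 1 2 3

Derivation:
Char counts: '$':1, 'j':3, 'k':3
C (first-col start): C('$')=0, C('j')=1, C('k')=4
L[0]='k': occ=0, LF[0]=C('k')+0=4+0=4
L[1]='k': occ=1, LF[1]=C('k')+1=4+1=5
L[2]='k': occ=2, LF[2]=C('k')+2=4+2=6
L[3]='$': occ=0, LF[3]=C('$')+0=0+0=0
L[4]='j': occ=0, LF[4]=C('j')+0=1+0=1
L[5]='j': occ=1, LF[5]=C('j')+1=1+1=2
L[6]='j': occ=2, LF[6]=C('j')+2=1+2=3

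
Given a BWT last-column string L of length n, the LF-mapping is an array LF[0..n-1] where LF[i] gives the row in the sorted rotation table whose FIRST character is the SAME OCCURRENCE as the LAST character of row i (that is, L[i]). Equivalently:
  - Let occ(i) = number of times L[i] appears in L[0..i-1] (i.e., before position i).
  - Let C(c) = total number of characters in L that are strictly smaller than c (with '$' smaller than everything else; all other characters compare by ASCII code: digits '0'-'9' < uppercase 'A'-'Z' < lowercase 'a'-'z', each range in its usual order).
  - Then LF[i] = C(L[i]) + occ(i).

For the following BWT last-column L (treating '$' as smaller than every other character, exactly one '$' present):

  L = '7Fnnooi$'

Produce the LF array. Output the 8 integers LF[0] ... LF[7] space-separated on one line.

Answer: 1 2 4 5 6 7 3 0

Derivation:
Char counts: '$':1, '7':1, 'F':1, 'i':1, 'n':2, 'o':2
C (first-col start): C('$')=0, C('7')=1, C('F')=2, C('i')=3, C('n')=4, C('o')=6
L[0]='7': occ=0, LF[0]=C('7')+0=1+0=1
L[1]='F': occ=0, LF[1]=C('F')+0=2+0=2
L[2]='n': occ=0, LF[2]=C('n')+0=4+0=4
L[3]='n': occ=1, LF[3]=C('n')+1=4+1=5
L[4]='o': occ=0, LF[4]=C('o')+0=6+0=6
L[5]='o': occ=1, LF[5]=C('o')+1=6+1=7
L[6]='i': occ=0, LF[6]=C('i')+0=3+0=3
L[7]='$': occ=0, LF[7]=C('$')+0=0+0=0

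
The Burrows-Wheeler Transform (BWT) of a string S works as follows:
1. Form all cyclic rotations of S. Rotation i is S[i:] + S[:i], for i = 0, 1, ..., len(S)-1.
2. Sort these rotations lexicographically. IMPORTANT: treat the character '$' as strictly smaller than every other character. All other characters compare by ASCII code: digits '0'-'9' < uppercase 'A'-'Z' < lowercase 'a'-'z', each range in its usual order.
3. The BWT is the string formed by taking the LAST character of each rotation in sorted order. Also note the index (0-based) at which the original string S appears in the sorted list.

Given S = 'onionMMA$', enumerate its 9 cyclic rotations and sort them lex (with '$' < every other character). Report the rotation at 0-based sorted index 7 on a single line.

Answer: onMMA$oni

Derivation:
All 9 rotations (rotation i = S[i:]+S[:i]):
  rot[0] = onionMMA$
  rot[1] = nionMMA$o
  rot[2] = ionMMA$on
  rot[3] = onMMA$oni
  rot[4] = nMMA$onio
  rot[5] = MMA$onion
  rot[6] = MA$onionM
  rot[7] = A$onionMM
  rot[8] = $onionMMA
Sorted (with $ < everything):
  sorted[0] = $onionMMA
  sorted[1] = A$onionMM
  sorted[2] = MA$onionM
  sorted[3] = MMA$onion
  sorted[4] = ionMMA$on
  sorted[5] = nMMA$onio
  sorted[6] = nionMMA$o
  sorted[7] = onMMA$oni
  sorted[8] = onionMMA$
sorted[7] = onMMA$oni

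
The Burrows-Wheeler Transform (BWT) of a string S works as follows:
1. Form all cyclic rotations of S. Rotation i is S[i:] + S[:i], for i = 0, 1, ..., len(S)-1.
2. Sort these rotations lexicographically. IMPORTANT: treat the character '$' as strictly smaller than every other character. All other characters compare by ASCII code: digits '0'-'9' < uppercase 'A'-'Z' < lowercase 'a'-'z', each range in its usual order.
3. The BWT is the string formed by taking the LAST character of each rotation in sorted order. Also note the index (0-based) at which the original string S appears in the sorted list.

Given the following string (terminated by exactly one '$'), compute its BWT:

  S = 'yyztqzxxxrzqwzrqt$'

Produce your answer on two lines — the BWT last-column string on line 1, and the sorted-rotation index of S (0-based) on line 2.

All 18 rotations (rotation i = S[i:]+S[:i]):
  rot[0] = yyztqzxxxrzqwzrqt$
  rot[1] = yztqzxxxrzqwzrqt$y
  rot[2] = ztqzxxxrzqwzrqt$yy
  rot[3] = tqzxxxrzqwzrqt$yyz
  rot[4] = qzxxxrzqwzrqt$yyzt
  rot[5] = zxxxrzqwzrqt$yyztq
  rot[6] = xxxrzqwzrqt$yyztqz
  rot[7] = xxrzqwzrqt$yyztqzx
  rot[8] = xrzqwzrqt$yyztqzxx
  rot[9] = rzqwzrqt$yyztqzxxx
  rot[10] = zqwzrqt$yyztqzxxxr
  rot[11] = qwzrqt$yyztqzxxxrz
  rot[12] = wzrqt$yyztqzxxxrzq
  rot[13] = zrqt$yyztqzxxxrzqw
  rot[14] = rqt$yyztqzxxxrzqwz
  rot[15] = qt$yyztqzxxxrzqwzr
  rot[16] = t$yyztqzxxxrzqwzrq
  rot[17] = $yyztqzxxxrzqwzrqt
Sorted (with $ < everything):
  sorted[0] = $yyztqzxxxrzqwzrqt  (last char: 't')
  sorted[1] = qt$yyztqzxxxrzqwzr  (last char: 'r')
  sorted[2] = qwzrqt$yyztqzxxxrz  (last char: 'z')
  sorted[3] = qzxxxrzqwzrqt$yyzt  (last char: 't')
  sorted[4] = rqt$yyztqzxxxrzqwz  (last char: 'z')
  sorted[5] = rzqwzrqt$yyztqzxxx  (last char: 'x')
  sorted[6] = t$yyztqzxxxrzqwzrq  (last char: 'q')
  sorted[7] = tqzxxxrzqwzrqt$yyz  (last char: 'z')
  sorted[8] = wzrqt$yyztqzxxxrzq  (last char: 'q')
  sorted[9] = xrzqwzrqt$yyztqzxx  (last char: 'x')
  sorted[10] = xxrzqwzrqt$yyztqzx  (last char: 'x')
  sorted[11] = xxxrzqwzrqt$yyztqz  (last char: 'z')
  sorted[12] = yyztqzxxxrzqwzrqt$  (last char: '$')
  sorted[13] = yztqzxxxrzqwzrqt$y  (last char: 'y')
  sorted[14] = zqwzrqt$yyztqzxxxr  (last char: 'r')
  sorted[15] = zrqt$yyztqzxxxrzqw  (last char: 'w')
  sorted[16] = ztqzxxxrzqwzrqt$yy  (last char: 'y')
  sorted[17] = zxxxrzqwzrqt$yyztq  (last char: 'q')
Last column: trztzxqzqxxz$yrwyq
Original string S is at sorted index 12

Answer: trztzxqzqxxz$yrwyq
12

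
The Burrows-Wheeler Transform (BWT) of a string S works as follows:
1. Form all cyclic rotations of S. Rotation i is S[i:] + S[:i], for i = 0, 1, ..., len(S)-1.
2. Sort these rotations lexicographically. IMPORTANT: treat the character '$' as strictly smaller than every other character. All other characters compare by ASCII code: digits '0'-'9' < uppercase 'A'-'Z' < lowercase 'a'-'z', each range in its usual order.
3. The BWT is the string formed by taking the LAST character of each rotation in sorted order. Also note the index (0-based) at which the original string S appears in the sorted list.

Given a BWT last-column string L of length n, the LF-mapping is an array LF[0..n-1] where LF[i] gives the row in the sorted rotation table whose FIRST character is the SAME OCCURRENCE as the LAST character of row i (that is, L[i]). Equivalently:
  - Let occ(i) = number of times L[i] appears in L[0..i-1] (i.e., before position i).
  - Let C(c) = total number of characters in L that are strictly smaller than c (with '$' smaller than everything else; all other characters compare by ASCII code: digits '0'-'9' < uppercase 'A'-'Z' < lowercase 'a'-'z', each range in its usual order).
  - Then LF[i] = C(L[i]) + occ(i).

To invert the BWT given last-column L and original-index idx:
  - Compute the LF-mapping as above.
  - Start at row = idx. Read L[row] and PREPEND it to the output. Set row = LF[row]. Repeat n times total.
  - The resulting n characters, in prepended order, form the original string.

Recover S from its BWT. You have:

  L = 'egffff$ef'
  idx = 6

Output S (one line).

LF mapping: 1 8 3 4 5 6 0 2 7
Walk LF starting at row 6, prepending L[row]:
  step 1: row=6, L[6]='$', prepend. Next row=LF[6]=0
  step 2: row=0, L[0]='e', prepend. Next row=LF[0]=1
  step 3: row=1, L[1]='g', prepend. Next row=LF[1]=8
  step 4: row=8, L[8]='f', prepend. Next row=LF[8]=7
  step 5: row=7, L[7]='e', prepend. Next row=LF[7]=2
  step 6: row=2, L[2]='f', prepend. Next row=LF[2]=3
  step 7: row=3, L[3]='f', prepend. Next row=LF[3]=4
  step 8: row=4, L[4]='f', prepend. Next row=LF[4]=5
  step 9: row=5, L[5]='f', prepend. Next row=LF[5]=6
Reversed output: ffffefge$

Answer: ffffefge$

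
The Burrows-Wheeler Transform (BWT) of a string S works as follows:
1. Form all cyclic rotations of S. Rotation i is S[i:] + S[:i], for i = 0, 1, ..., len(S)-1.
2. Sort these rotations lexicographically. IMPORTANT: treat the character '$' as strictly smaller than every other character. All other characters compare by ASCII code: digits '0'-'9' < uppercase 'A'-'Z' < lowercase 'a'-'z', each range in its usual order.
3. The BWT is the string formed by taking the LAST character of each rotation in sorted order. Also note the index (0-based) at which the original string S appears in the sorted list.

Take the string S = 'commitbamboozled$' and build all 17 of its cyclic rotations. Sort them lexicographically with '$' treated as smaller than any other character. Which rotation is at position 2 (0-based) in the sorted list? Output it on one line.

Answer: bamboozled$commit

Derivation:
All 17 rotations (rotation i = S[i:]+S[:i]):
  rot[0] = commitbamboozled$
  rot[1] = ommitbamboozled$c
  rot[2] = mmitbamboozled$co
  rot[3] = mitbamboozled$com
  rot[4] = itbamboozled$comm
  rot[5] = tbamboozled$commi
  rot[6] = bamboozled$commit
  rot[7] = amboozled$commitb
  rot[8] = mboozled$commitba
  rot[9] = boozled$commitbam
  rot[10] = oozled$commitbamb
  rot[11] = ozled$commitbambo
  rot[12] = zled$commitbamboo
  rot[13] = led$commitbambooz
  rot[14] = ed$commitbamboozl
  rot[15] = d$commitbamboozle
  rot[16] = $commitbamboozled
Sorted (with $ < everything):
  sorted[0] = $commitbamboozled
  sorted[1] = amboozled$commitb
  sorted[2] = bamboozled$commit
  sorted[3] = boozled$commitbam
  sorted[4] = commitbamboozled$
  sorted[5] = d$commitbamboozle
  sorted[6] = ed$commitbamboozl
  sorted[7] = itbamboozled$comm
  sorted[8] = led$commitbambooz
  sorted[9] = mboozled$commitba
  sorted[10] = mitbamboozled$com
  sorted[11] = mmitbamboozled$co
  sorted[12] = ommitbamboozled$c
  sorted[13] = oozled$commitbamb
  sorted[14] = ozled$commitbambo
  sorted[15] = tbamboozled$commi
  sorted[16] = zled$commitbamboo
sorted[2] = bamboozled$commit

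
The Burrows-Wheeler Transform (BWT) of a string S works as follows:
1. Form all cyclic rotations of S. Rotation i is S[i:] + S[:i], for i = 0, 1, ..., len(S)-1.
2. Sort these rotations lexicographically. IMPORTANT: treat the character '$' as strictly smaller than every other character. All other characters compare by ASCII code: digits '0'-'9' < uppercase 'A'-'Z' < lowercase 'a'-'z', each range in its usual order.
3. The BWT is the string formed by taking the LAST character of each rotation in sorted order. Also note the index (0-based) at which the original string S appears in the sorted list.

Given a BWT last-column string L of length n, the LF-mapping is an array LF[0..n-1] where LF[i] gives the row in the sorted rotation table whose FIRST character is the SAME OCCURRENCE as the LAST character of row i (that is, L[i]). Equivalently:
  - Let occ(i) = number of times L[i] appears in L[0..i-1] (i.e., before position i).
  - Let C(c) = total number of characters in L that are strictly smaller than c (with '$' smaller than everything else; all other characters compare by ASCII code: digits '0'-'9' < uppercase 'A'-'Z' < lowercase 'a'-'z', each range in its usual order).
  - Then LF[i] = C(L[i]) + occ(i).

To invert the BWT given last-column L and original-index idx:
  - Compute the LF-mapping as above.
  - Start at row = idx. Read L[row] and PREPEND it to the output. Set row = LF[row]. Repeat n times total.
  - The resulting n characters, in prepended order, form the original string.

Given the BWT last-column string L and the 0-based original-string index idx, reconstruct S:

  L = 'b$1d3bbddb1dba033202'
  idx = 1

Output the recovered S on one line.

Answer: 0b3d10d3bb2d31ab2db$

Derivation:
LF mapping: 11 0 3 16 7 12 13 17 18 14 4 19 15 10 1 8 9 5 2 6
Walk LF starting at row 1, prepending L[row]:
  step 1: row=1, L[1]='$', prepend. Next row=LF[1]=0
  step 2: row=0, L[0]='b', prepend. Next row=LF[0]=11
  step 3: row=11, L[11]='d', prepend. Next row=LF[11]=19
  step 4: row=19, L[19]='2', prepend. Next row=LF[19]=6
  step 5: row=6, L[6]='b', prepend. Next row=LF[6]=13
  step 6: row=13, L[13]='a', prepend. Next row=LF[13]=10
  step 7: row=10, L[10]='1', prepend. Next row=LF[10]=4
  step 8: row=4, L[4]='3', prepend. Next row=LF[4]=7
  step 9: row=7, L[7]='d', prepend. Next row=LF[7]=17
  step 10: row=17, L[17]='2', prepend. Next row=LF[17]=5
  step 11: row=5, L[5]='b', prepend. Next row=LF[5]=12
  step 12: row=12, L[12]='b', prepend. Next row=LF[12]=15
  step 13: row=15, L[15]='3', prepend. Next row=LF[15]=8
  step 14: row=8, L[8]='d', prepend. Next row=LF[8]=18
  step 15: row=18, L[18]='0', prepend. Next row=LF[18]=2
  step 16: row=2, L[2]='1', prepend. Next row=LF[2]=3
  step 17: row=3, L[3]='d', prepend. Next row=LF[3]=16
  step 18: row=16, L[16]='3', prepend. Next row=LF[16]=9
  step 19: row=9, L[9]='b', prepend. Next row=LF[9]=14
  step 20: row=14, L[14]='0', prepend. Next row=LF[14]=1
Reversed output: 0b3d10d3bb2d31ab2db$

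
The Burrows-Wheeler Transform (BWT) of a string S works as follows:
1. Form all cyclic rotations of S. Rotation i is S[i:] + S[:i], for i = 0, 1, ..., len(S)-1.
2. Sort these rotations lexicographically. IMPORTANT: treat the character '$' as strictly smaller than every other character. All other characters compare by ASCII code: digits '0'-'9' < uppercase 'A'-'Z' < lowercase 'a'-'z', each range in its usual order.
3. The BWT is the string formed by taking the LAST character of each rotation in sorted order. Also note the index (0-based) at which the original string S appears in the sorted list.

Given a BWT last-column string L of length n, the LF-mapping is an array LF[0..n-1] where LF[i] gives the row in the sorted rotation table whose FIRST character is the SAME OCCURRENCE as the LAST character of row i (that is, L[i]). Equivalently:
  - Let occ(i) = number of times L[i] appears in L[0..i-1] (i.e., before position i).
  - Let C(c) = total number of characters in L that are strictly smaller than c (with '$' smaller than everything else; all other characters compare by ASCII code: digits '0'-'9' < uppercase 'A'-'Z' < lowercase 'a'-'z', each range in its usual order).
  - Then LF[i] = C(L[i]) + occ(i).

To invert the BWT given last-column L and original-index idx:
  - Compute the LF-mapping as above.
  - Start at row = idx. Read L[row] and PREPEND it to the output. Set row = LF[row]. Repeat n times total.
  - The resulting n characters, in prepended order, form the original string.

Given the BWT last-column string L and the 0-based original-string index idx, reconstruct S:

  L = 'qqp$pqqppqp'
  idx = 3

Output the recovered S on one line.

LF mapping: 6 7 1 0 2 8 9 3 4 10 5
Walk LF starting at row 3, prepending L[row]:
  step 1: row=3, L[3]='$', prepend. Next row=LF[3]=0
  step 2: row=0, L[0]='q', prepend. Next row=LF[0]=6
  step 3: row=6, L[6]='q', prepend. Next row=LF[6]=9
  step 4: row=9, L[9]='q', prepend. Next row=LF[9]=10
  step 5: row=10, L[10]='p', prepend. Next row=LF[10]=5
  step 6: row=5, L[5]='q', prepend. Next row=LF[5]=8
  step 7: row=8, L[8]='p', prepend. Next row=LF[8]=4
  step 8: row=4, L[4]='p', prepend. Next row=LF[4]=2
  step 9: row=2, L[2]='p', prepend. Next row=LF[2]=1
  step 10: row=1, L[1]='q', prepend. Next row=LF[1]=7
  step 11: row=7, L[7]='p', prepend. Next row=LF[7]=3
Reversed output: pqpppqpqqq$

Answer: pqpppqpqqq$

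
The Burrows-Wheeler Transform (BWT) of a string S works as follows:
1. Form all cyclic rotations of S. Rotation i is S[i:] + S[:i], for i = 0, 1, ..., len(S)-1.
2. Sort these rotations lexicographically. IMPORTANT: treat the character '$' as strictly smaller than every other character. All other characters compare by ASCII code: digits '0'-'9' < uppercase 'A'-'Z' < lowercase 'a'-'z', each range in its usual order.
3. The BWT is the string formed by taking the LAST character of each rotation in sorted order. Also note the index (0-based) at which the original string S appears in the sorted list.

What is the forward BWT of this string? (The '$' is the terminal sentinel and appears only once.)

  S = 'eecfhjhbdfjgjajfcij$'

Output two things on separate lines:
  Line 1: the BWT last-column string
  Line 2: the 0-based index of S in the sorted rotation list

All 20 rotations (rotation i = S[i:]+S[:i]):
  rot[0] = eecfhjhbdfjgjajfcij$
  rot[1] = ecfhjhbdfjgjajfcij$e
  rot[2] = cfhjhbdfjgjajfcij$ee
  rot[3] = fhjhbdfjgjajfcij$eec
  rot[4] = hjhbdfjgjajfcij$eecf
  rot[5] = jhbdfjgjajfcij$eecfh
  rot[6] = hbdfjgjajfcij$eecfhj
  rot[7] = bdfjgjajfcij$eecfhjh
  rot[8] = dfjgjajfcij$eecfhjhb
  rot[9] = fjgjajfcij$eecfhjhbd
  rot[10] = jgjajfcij$eecfhjhbdf
  rot[11] = gjajfcij$eecfhjhbdfj
  rot[12] = jajfcij$eecfhjhbdfjg
  rot[13] = ajfcij$eecfhjhbdfjgj
  rot[14] = jfcij$eecfhjhbdfjgja
  rot[15] = fcij$eecfhjhbdfjgjaj
  rot[16] = cij$eecfhjhbdfjgjajf
  rot[17] = ij$eecfhjhbdfjgjajfc
  rot[18] = j$eecfhjhbdfjgjajfci
  rot[19] = $eecfhjhbdfjgjajfcij
Sorted (with $ < everything):
  sorted[0] = $eecfhjhbdfjgjajfcij  (last char: 'j')
  sorted[1] = ajfcij$eecfhjhbdfjgj  (last char: 'j')
  sorted[2] = bdfjgjajfcij$eecfhjh  (last char: 'h')
  sorted[3] = cfhjhbdfjgjajfcij$ee  (last char: 'e')
  sorted[4] = cij$eecfhjhbdfjgjajf  (last char: 'f')
  sorted[5] = dfjgjajfcij$eecfhjhb  (last char: 'b')
  sorted[6] = ecfhjhbdfjgjajfcij$e  (last char: 'e')
  sorted[7] = eecfhjhbdfjgjajfcij$  (last char: '$')
  sorted[8] = fcij$eecfhjhbdfjgjaj  (last char: 'j')
  sorted[9] = fhjhbdfjgjajfcij$eec  (last char: 'c')
  sorted[10] = fjgjajfcij$eecfhjhbd  (last char: 'd')
  sorted[11] = gjajfcij$eecfhjhbdfj  (last char: 'j')
  sorted[12] = hbdfjgjajfcij$eecfhj  (last char: 'j')
  sorted[13] = hjhbdfjgjajfcij$eecf  (last char: 'f')
  sorted[14] = ij$eecfhjhbdfjgjajfc  (last char: 'c')
  sorted[15] = j$eecfhjhbdfjgjajfci  (last char: 'i')
  sorted[16] = jajfcij$eecfhjhbdfjg  (last char: 'g')
  sorted[17] = jfcij$eecfhjhbdfjgja  (last char: 'a')
  sorted[18] = jgjajfcij$eecfhjhbdf  (last char: 'f')
  sorted[19] = jhbdfjgjajfcij$eecfh  (last char: 'h')
Last column: jjhefbe$jcdjjfcigafh
Original string S is at sorted index 7

Answer: jjhefbe$jcdjjfcigafh
7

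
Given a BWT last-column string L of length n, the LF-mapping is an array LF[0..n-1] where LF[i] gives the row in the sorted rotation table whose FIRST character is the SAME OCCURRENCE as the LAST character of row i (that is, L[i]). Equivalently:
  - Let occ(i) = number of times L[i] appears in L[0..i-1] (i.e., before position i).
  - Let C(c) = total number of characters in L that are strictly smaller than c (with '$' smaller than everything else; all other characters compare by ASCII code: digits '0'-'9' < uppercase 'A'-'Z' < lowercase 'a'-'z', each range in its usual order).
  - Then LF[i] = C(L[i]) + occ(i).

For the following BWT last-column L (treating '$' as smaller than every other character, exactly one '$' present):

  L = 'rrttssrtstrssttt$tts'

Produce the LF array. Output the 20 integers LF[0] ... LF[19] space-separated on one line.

Char counts: '$':1, 'r':4, 's':6, 't':9
C (first-col start): C('$')=0, C('r')=1, C('s')=5, C('t')=11
L[0]='r': occ=0, LF[0]=C('r')+0=1+0=1
L[1]='r': occ=1, LF[1]=C('r')+1=1+1=2
L[2]='t': occ=0, LF[2]=C('t')+0=11+0=11
L[3]='t': occ=1, LF[3]=C('t')+1=11+1=12
L[4]='s': occ=0, LF[4]=C('s')+0=5+0=5
L[5]='s': occ=1, LF[5]=C('s')+1=5+1=6
L[6]='r': occ=2, LF[6]=C('r')+2=1+2=3
L[7]='t': occ=2, LF[7]=C('t')+2=11+2=13
L[8]='s': occ=2, LF[8]=C('s')+2=5+2=7
L[9]='t': occ=3, LF[9]=C('t')+3=11+3=14
L[10]='r': occ=3, LF[10]=C('r')+3=1+3=4
L[11]='s': occ=3, LF[11]=C('s')+3=5+3=8
L[12]='s': occ=4, LF[12]=C('s')+4=5+4=9
L[13]='t': occ=4, LF[13]=C('t')+4=11+4=15
L[14]='t': occ=5, LF[14]=C('t')+5=11+5=16
L[15]='t': occ=6, LF[15]=C('t')+6=11+6=17
L[16]='$': occ=0, LF[16]=C('$')+0=0+0=0
L[17]='t': occ=7, LF[17]=C('t')+7=11+7=18
L[18]='t': occ=8, LF[18]=C('t')+8=11+8=19
L[19]='s': occ=5, LF[19]=C('s')+5=5+5=10

Answer: 1 2 11 12 5 6 3 13 7 14 4 8 9 15 16 17 0 18 19 10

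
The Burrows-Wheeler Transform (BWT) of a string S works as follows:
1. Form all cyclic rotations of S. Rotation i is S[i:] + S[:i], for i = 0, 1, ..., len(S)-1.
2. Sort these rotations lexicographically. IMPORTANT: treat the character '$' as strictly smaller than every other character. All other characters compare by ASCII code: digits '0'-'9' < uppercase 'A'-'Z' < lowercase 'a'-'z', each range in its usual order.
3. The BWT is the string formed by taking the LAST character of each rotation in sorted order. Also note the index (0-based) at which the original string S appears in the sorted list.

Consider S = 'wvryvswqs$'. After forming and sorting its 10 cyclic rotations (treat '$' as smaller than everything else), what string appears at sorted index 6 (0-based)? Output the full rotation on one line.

Answer: vswqs$wvry

Derivation:
All 10 rotations (rotation i = S[i:]+S[:i]):
  rot[0] = wvryvswqs$
  rot[1] = vryvswqs$w
  rot[2] = ryvswqs$wv
  rot[3] = yvswqs$wvr
  rot[4] = vswqs$wvry
  rot[5] = swqs$wvryv
  rot[6] = wqs$wvryvs
  rot[7] = qs$wvryvsw
  rot[8] = s$wvryvswq
  rot[9] = $wvryvswqs
Sorted (with $ < everything):
  sorted[0] = $wvryvswqs
  sorted[1] = qs$wvryvsw
  sorted[2] = ryvswqs$wv
  sorted[3] = s$wvryvswq
  sorted[4] = swqs$wvryv
  sorted[5] = vryvswqs$w
  sorted[6] = vswqs$wvry
  sorted[7] = wqs$wvryvs
  sorted[8] = wvryvswqs$
  sorted[9] = yvswqs$wvr
sorted[6] = vswqs$wvry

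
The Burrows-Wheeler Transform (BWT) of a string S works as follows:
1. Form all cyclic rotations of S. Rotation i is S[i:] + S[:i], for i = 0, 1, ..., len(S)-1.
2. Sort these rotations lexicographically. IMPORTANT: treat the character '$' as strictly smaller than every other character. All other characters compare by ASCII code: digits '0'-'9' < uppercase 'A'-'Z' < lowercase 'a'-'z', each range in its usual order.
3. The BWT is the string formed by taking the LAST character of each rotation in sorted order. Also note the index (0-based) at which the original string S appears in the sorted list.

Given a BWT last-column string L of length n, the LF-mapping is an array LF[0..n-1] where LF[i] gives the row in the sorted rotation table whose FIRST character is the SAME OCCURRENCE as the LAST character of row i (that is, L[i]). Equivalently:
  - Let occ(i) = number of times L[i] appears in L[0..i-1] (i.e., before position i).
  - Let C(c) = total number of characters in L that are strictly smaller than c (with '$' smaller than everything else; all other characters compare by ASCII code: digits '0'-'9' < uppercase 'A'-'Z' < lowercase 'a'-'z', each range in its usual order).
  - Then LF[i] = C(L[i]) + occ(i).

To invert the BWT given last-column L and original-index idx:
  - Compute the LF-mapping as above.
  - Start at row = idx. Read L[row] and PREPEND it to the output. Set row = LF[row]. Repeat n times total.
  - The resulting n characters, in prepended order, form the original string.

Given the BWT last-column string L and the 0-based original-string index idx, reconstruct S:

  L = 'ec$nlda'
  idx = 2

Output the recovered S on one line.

LF mapping: 4 2 0 6 5 3 1
Walk LF starting at row 2, prepending L[row]:
  step 1: row=2, L[2]='$', prepend. Next row=LF[2]=0
  step 2: row=0, L[0]='e', prepend. Next row=LF[0]=4
  step 3: row=4, L[4]='l', prepend. Next row=LF[4]=5
  step 4: row=5, L[5]='d', prepend. Next row=LF[5]=3
  step 5: row=3, L[3]='n', prepend. Next row=LF[3]=6
  step 6: row=6, L[6]='a', prepend. Next row=LF[6]=1
  step 7: row=1, L[1]='c', prepend. Next row=LF[1]=2
Reversed output: candle$

Answer: candle$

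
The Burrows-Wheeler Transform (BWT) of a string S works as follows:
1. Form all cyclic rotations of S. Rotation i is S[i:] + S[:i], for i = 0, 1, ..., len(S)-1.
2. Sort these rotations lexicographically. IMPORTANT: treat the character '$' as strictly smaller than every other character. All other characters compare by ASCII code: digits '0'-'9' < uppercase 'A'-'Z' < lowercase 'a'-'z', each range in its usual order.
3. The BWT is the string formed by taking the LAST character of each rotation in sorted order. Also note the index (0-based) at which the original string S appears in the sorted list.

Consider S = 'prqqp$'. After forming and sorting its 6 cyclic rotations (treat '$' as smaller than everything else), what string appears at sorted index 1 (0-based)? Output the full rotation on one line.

All 6 rotations (rotation i = S[i:]+S[:i]):
  rot[0] = prqqp$
  rot[1] = rqqp$p
  rot[2] = qqp$pr
  rot[3] = qp$prq
  rot[4] = p$prqq
  rot[5] = $prqqp
Sorted (with $ < everything):
  sorted[0] = $prqqp
  sorted[1] = p$prqq
  sorted[2] = prqqp$
  sorted[3] = qp$prq
  sorted[4] = qqp$pr
  sorted[5] = rqqp$p
sorted[1] = p$prqq

Answer: p$prqq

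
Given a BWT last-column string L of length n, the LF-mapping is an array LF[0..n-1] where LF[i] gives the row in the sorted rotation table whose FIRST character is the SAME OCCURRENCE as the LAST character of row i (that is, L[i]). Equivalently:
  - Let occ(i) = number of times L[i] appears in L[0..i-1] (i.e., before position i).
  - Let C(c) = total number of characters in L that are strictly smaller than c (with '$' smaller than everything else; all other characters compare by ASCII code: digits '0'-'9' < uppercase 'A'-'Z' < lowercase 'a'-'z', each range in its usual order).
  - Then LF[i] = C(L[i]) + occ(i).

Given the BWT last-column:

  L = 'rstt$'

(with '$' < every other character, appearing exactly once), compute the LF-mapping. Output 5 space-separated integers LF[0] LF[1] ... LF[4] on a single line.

Answer: 1 2 3 4 0

Derivation:
Char counts: '$':1, 'r':1, 's':1, 't':2
C (first-col start): C('$')=0, C('r')=1, C('s')=2, C('t')=3
L[0]='r': occ=0, LF[0]=C('r')+0=1+0=1
L[1]='s': occ=0, LF[1]=C('s')+0=2+0=2
L[2]='t': occ=0, LF[2]=C('t')+0=3+0=3
L[3]='t': occ=1, LF[3]=C('t')+1=3+1=4
L[4]='$': occ=0, LF[4]=C('$')+0=0+0=0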